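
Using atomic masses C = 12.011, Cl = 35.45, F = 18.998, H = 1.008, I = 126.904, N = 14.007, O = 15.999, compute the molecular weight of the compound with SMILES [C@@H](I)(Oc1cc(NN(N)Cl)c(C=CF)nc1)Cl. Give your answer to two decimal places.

Molecular formula: C8H8Cl2FIN4O.
M = 8×12.011 + 2×35.45 + 1×18.998 + 8×1.008 + 1×126.904 + 4×14.007 + 1×15.999 = 392.98 g/mol.

392.98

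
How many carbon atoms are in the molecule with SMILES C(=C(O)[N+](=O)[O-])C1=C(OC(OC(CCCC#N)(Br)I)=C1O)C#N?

12

The symbol for carbon appears 12 times in the SMILES.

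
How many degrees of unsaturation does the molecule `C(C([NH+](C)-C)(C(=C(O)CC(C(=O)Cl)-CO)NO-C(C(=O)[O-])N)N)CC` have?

Molecular formula from the SMILES: C14H27ClN4O6.
DoU = (2C + 2 + N − H − X)/2 = (2·14 + 2 + 4 − 27 − 1)/2 = 6/2 = 3.
(Structurally: 0 ring(s) + 3 π bond(s) = 3.)

3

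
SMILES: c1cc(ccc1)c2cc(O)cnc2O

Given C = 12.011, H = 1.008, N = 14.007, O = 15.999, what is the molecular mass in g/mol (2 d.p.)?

Molecular formula: C11H9NO2.
M = 11×12.011 + 9×1.008 + 1×14.007 + 2×15.999 = 187.20 g/mol.

187.20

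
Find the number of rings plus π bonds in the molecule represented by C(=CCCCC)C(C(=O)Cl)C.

Molecular formula from the SMILES: C9H15ClO.
DoU = (2C + 2 + N − H − X)/2 = (2·9 + 2 + 0 − 15 − 1)/2 = 4/2 = 2.
(Structurally: 0 ring(s) + 2 π bond(s) = 2.)

2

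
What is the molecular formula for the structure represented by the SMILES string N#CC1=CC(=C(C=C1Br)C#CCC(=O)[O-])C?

Heavy atoms from the SMILES: 1 Br, 12 C, 1 N, 2 O.
Implicit hydrogens by atom environment:
  4 × C (aromatic): no H
  4 × C: no H
  2 × C (aromatic): 1 H each → 2
  1 × Br: no H
  1 × C: 3 H
  1 × C: 2 H
  1 × N: no H
  1 × O: no H
  1 × O (charge -1): no H
  Total hydrogens = 7.
Net charge -1.
Molecular formula: C12H7BrNO2-

C12H7BrNO2-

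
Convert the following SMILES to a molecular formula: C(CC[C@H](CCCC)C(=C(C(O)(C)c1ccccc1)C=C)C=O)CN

C22H33NO2

Heavy atoms from the SMILES: 22 C, 1 N, 2 O.
Implicit hydrogens by atom environment:
  8 × C: 2 H each → 16
  5 × C (aromatic): 1 H each → 5
  3 × C: 1 H each → 3
  3 × C: no H
  2 × C: 3 H each → 6
  1 × C (aromatic): no H
  1 × N: 2 H
  1 × O: 1 H
  1 × O: no H
  Total hydrogens = 33.
Molecular formula: C22H33NO2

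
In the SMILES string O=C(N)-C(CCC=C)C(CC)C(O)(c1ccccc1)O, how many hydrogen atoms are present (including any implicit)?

Hydrogens are implicit in SMILES; fill each atom to its normal valence:
  5 × C (aromatic): 1 H each → 5
  4 × C: 2 H each → 8
  3 × C: 1 H each → 3
  2 × C: no H
  2 × O: 1 H each → 2
  1 × C: 3 H
  1 × C (aromatic): no H
  1 × N: 2 H
  1 × O: no H
  Total hydrogens = 23.

23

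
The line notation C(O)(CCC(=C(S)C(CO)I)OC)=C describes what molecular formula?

Heavy atoms from the SMILES: 9 C, 1 I, 3 O, 1 S.
Implicit hydrogens by atom environment:
  4 × C: 2 H each → 8
  3 × C: no H
  2 × O: 1 H each → 2
  1 × C: 3 H
  1 × C: 1 H
  1 × I: no H
  1 × O: no H
  1 × S: 1 H
  Total hydrogens = 15.
Molecular formula: C9H15IO3S

C9H15IO3S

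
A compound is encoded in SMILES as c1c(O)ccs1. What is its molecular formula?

C4H4OS

Heavy atoms from the SMILES: 4 C, 1 O, 1 S.
Implicit hydrogens by atom environment:
  3 × C (aromatic): 1 H each → 3
  1 × C (aromatic): no H
  1 × O: 1 H
  1 × S (aromatic): no H
  Total hydrogens = 4.
Molecular formula: C4H4OS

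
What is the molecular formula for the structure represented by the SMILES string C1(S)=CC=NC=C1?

Heavy atoms from the SMILES: 5 C, 1 N, 1 S.
Implicit hydrogens by atom environment:
  4 × C (aromatic): 1 H each → 4
  1 × C (aromatic): no H
  1 × N (aromatic): no H
  1 × S: 1 H
  Total hydrogens = 5.
Molecular formula: C5H5NS

C5H5NS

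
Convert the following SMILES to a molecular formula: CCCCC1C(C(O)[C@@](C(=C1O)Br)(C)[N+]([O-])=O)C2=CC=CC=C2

C17H22BrNO4

Heavy atoms from the SMILES: 1 Br, 17 C, 1 N, 4 O.
Implicit hydrogens by atom environment:
  5 × C (aromatic): 1 H each → 5
  3 × C: 2 H each → 6
  3 × C: 1 H each → 3
  3 × C: no H
  2 × C: 3 H each → 6
  2 × O: 1 H each → 2
  1 × Br: no H
  1 × C (aromatic): no H
  1 × N (charge +1): no H
  1 × O: no H
  1 × O (charge -1): no H
  Total hydrogens = 22.
Molecular formula: C17H22BrNO4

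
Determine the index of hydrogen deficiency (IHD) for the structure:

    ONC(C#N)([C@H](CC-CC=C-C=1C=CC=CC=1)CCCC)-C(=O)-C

Molecular formula from the SMILES: C20H28N2O2.
DoU = (2C + 2 + N − H − X)/2 = (2·20 + 2 + 2 − 28 − 0)/2 = 16/2 = 8.
(Structurally: 1 ring(s) + 7 π bond(s) = 8.)

8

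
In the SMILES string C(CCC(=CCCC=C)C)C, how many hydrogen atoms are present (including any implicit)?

20

Hydrogens are implicit in SMILES; fill each atom to its normal valence:
  6 × C: 2 H each → 12
  2 × C: 3 H each → 6
  2 × C: 1 H each → 2
  1 × C: no H
  Total hydrogens = 20.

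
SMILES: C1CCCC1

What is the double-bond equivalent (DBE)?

1

Molecular formula from the SMILES: C5H10.
DoU = (2C + 2 + N − H − X)/2 = (2·5 + 2 + 0 − 10 − 0)/2 = 2/2 = 1.
(Structurally: 1 ring(s) + 0 π bond(s) = 1.)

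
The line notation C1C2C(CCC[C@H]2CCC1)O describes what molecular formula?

C10H18O

Heavy atoms from the SMILES: 10 C, 1 O.
Implicit hydrogens by atom environment:
  7 × C: 2 H each → 14
  3 × C: 1 H each → 3
  1 × O: 1 H
  Total hydrogens = 18.
Molecular formula: C10H18O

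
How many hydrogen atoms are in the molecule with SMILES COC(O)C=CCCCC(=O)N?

15

Hydrogens are implicit in SMILES; fill each atom to its normal valence:
  3 × C: 2 H each → 6
  3 × C: 1 H each → 3
  2 × O: no H
  1 × C: 3 H
  1 × C: no H
  1 × N: 2 H
  1 × O: 1 H
  Total hydrogens = 15.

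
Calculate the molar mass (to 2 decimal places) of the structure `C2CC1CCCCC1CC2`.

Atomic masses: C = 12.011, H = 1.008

Molecular formula: C10H18.
M = 10×12.011 + 18×1.008 = 138.25 g/mol.

138.25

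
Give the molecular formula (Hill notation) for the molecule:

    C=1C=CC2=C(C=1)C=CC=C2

Heavy atoms from the SMILES: 10 C.
Implicit hydrogens by atom environment:
  8 × C (aromatic): 1 H each → 8
  2 × C (aromatic): no H
  Total hydrogens = 8.
Molecular formula: C10H8

C10H8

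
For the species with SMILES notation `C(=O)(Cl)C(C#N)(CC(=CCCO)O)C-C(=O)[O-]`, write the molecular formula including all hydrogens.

Heavy atoms from the SMILES: 10 C, 1 Cl, 1 N, 5 O.
Implicit hydrogens by atom environment:
  5 × C: no H
  4 × C: 2 H each → 8
  2 × O: 1 H each → 2
  2 × O: no H
  1 × C: 1 H
  1 × Cl: no H
  1 × N: no H
  1 × O (charge -1): no H
  Total hydrogens = 11.
Net charge -1.
Molecular formula: C10H11ClNO5-

C10H11ClNO5-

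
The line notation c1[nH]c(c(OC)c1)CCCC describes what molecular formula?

Heavy atoms from the SMILES: 9 C, 1 N, 1 O.
Implicit hydrogens by atom environment:
  3 × C: 2 H each → 6
  2 × C: 3 H each → 6
  2 × C (aromatic): 1 H each → 2
  2 × C (aromatic): no H
  1 × N (aromatic): 1 H
  1 × O: no H
  Total hydrogens = 15.
Molecular formula: C9H15NO

C9H15NO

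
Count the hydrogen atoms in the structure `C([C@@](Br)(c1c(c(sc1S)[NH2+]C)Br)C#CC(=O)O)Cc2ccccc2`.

16

Hydrogens are implicit in SMILES; fill each atom to its normal valence:
  5 × C (aromatic): 1 H each → 5
  5 × C (aromatic): no H
  4 × C: no H
  2 × Br: no H
  2 × C: 2 H each → 4
  1 × C: 3 H
  1 × N (charge +1): 2 H
  1 × O: 1 H
  1 × O: no H
  1 × S: 1 H
  1 × S (aromatic): no H
  Total hydrogens = 16.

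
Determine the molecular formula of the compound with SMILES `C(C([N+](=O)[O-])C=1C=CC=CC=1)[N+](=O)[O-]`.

Heavy atoms from the SMILES: 8 C, 2 N, 4 O.
Implicit hydrogens by atom environment:
  5 × C (aromatic): 1 H each → 5
  2 × N (charge +1): no H
  2 × O: no H
  2 × O (charge -1): no H
  1 × C: 2 H
  1 × C: 1 H
  1 × C (aromatic): no H
  Total hydrogens = 8.
Molecular formula: C8H8N2O4

C8H8N2O4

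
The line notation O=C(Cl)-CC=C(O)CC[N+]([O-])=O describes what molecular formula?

C6H8ClNO4

Heavy atoms from the SMILES: 6 C, 1 Cl, 1 N, 4 O.
Implicit hydrogens by atom environment:
  3 × C: 2 H each → 6
  2 × C: no H
  2 × O: no H
  1 × C: 1 H
  1 × Cl: no H
  1 × N (charge +1): no H
  1 × O: 1 H
  1 × O (charge -1): no H
  Total hydrogens = 8.
Molecular formula: C6H8ClNO4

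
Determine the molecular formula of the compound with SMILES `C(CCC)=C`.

Heavy atoms from the SMILES: 5 C.
Implicit hydrogens by atom environment:
  3 × C: 2 H each → 6
  1 × C: 3 H
  1 × C: 1 H
  Total hydrogens = 10.
Molecular formula: C5H10

C5H10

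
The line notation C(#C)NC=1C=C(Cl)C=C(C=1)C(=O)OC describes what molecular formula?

Heavy atoms from the SMILES: 10 C, 1 Cl, 1 N, 2 O.
Implicit hydrogens by atom environment:
  3 × C (aromatic): 1 H each → 3
  3 × C (aromatic): no H
  2 × C: no H
  2 × O: no H
  1 × C: 3 H
  1 × C: 1 H
  1 × Cl: no H
  1 × N: 1 H
  Total hydrogens = 8.
Molecular formula: C10H8ClNO2

C10H8ClNO2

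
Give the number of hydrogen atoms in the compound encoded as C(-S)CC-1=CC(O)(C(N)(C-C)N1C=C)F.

17

Hydrogens are implicit in SMILES; fill each atom to its normal valence:
  4 × C: 2 H each → 8
  3 × C: no H
  2 × C: 1 H each → 2
  1 × C: 3 H
  1 × F: no H
  1 × N: 2 H
  1 × N: no H
  1 × O: 1 H
  1 × S: 1 H
  Total hydrogens = 17.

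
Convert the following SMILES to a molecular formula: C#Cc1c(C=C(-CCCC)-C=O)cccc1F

C15H15FO

Heavy atoms from the SMILES: 15 C, 1 F, 1 O.
Implicit hydrogens by atom environment:
  3 × C: 2 H each → 6
  3 × C (aromatic): 1 H each → 3
  3 × C: 1 H each → 3
  3 × C (aromatic): no H
  2 × C: no H
  1 × C: 3 H
  1 × F: no H
  1 × O: no H
  Total hydrogens = 15.
Molecular formula: C15H15FO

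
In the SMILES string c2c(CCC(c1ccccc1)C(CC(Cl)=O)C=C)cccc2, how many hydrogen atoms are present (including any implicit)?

Hydrogens are implicit in SMILES; fill each atom to its normal valence:
  10 × C (aromatic): 1 H each → 10
  4 × C: 2 H each → 8
  3 × C: 1 H each → 3
  2 × C (aromatic): no H
  1 × C: no H
  1 × Cl: no H
  1 × O: no H
  Total hydrogens = 21.

21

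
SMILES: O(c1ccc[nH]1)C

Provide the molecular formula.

C5H7NO

Heavy atoms from the SMILES: 5 C, 1 N, 1 O.
Implicit hydrogens by atom environment:
  3 × C (aromatic): 1 H each → 3
  1 × C: 3 H
  1 × C (aromatic): no H
  1 × N (aromatic): 1 H
  1 × O: no H
  Total hydrogens = 7.
Molecular formula: C5H7NO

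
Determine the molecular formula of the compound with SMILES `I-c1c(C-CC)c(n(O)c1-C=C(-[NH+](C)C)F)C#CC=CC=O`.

Heavy atoms from the SMILES: 16 C, 1 F, 1 I, 2 N, 2 O.
Implicit hydrogens by atom environment:
  4 × C: 1 H each → 4
  4 × C (aromatic): no H
  3 × C: 3 H each → 9
  3 × C: no H
  2 × C: 2 H each → 4
  1 × F: no H
  1 × I: no H
  1 × N (charge +1): 1 H
  1 × N (aromatic): no H
  1 × O: 1 H
  1 × O: no H
  Total hydrogens = 19.
Net charge +1.
Molecular formula: C16H19FIN2O2+

C16H19FIN2O2+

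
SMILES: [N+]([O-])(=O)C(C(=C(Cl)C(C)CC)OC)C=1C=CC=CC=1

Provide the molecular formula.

C14H18ClNO3

Heavy atoms from the SMILES: 14 C, 1 Cl, 1 N, 3 O.
Implicit hydrogens by atom environment:
  5 × C (aromatic): 1 H each → 5
  3 × C: 3 H each → 9
  2 × C: 1 H each → 2
  2 × C: no H
  2 × O: no H
  1 × C: 2 H
  1 × C (aromatic): no H
  1 × Cl: no H
  1 × N (charge +1): no H
  1 × O (charge -1): no H
  Total hydrogens = 18.
Molecular formula: C14H18ClNO3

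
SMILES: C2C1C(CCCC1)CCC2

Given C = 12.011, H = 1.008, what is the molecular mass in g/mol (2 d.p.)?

138.25

Molecular formula: C10H18.
M = 10×12.011 + 18×1.008 = 138.25 g/mol.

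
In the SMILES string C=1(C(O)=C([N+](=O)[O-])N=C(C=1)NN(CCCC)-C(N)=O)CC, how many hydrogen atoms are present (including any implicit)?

Hydrogens are implicit in SMILES; fill each atom to its normal valence:
  4 × C: 2 H each → 8
  4 × C (aromatic): no H
  2 × C: 3 H each → 6
  2 × O: no H
  1 × C (aromatic): 1 H
  1 × C: no H
  1 × N: 2 H
  1 × N: 1 H
  1 × N (aromatic): no H
  1 × N (charge +1): no H
  1 × N: no H
  1 × O: 1 H
  1 × O (charge -1): no H
  Total hydrogens = 19.

19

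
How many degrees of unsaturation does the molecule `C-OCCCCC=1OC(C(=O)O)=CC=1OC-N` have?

4

Molecular formula from the SMILES: C11H17NO5.
DoU = (2C + 2 + N − H − X)/2 = (2·11 + 2 + 1 − 17 − 0)/2 = 8/2 = 4.
(Structurally: 1 ring(s) + 3 π bond(s) = 4.)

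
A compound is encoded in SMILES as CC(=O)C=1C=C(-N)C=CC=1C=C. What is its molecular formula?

C10H11NO

Heavy atoms from the SMILES: 10 C, 1 N, 1 O.
Implicit hydrogens by atom environment:
  3 × C (aromatic): 1 H each → 3
  3 × C (aromatic): no H
  1 × C: 3 H
  1 × C: 2 H
  1 × C: 1 H
  1 × C: no H
  1 × N: 2 H
  1 × O: no H
  Total hydrogens = 11.
Molecular formula: C10H11NO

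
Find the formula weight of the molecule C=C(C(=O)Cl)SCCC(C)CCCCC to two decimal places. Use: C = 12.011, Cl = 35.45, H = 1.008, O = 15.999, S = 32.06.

248.81

Molecular formula: C12H21ClOS.
M = 12×12.011 + 1×35.45 + 21×1.008 + 1×15.999 + 1×32.06 = 248.81 g/mol.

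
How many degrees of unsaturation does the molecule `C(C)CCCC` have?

0

Molecular formula from the SMILES: C6H14.
DoU = (2C + 2 + N − H − X)/2 = (2·6 + 2 + 0 − 14 − 0)/2 = 0/2 = 0.
(Structurally: 0 ring(s) + 0 π bond(s) = 0.)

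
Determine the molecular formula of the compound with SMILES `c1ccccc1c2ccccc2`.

C12H10

Heavy atoms from the SMILES: 12 C.
Implicit hydrogens by atom environment:
  10 × C (aromatic): 1 H each → 10
  2 × C (aromatic): no H
  Total hydrogens = 10.
Molecular formula: C12H10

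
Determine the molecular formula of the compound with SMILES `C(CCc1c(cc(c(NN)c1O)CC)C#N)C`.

C13H19N3O

Heavy atoms from the SMILES: 13 C, 3 N, 1 O.
Implicit hydrogens by atom environment:
  5 × C (aromatic): no H
  4 × C: 2 H each → 8
  2 × C: 3 H each → 6
  1 × C (aromatic): 1 H
  1 × C: no H
  1 × N: 2 H
  1 × N: 1 H
  1 × N: no H
  1 × O: 1 H
  Total hydrogens = 19.
Molecular formula: C13H19N3O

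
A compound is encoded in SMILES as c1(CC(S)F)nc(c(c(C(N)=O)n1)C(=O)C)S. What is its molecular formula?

C9H10FN3O2S2

Heavy atoms from the SMILES: 9 C, 1 F, 3 N, 2 O, 2 S.
Implicit hydrogens by atom environment:
  4 × C (aromatic): no H
  2 × C: no H
  2 × N (aromatic): no H
  2 × O: no H
  2 × S: 1 H each → 2
  1 × C: 3 H
  1 × C: 2 H
  1 × C: 1 H
  1 × F: no H
  1 × N: 2 H
  Total hydrogens = 10.
Molecular formula: C9H10FN3O2S2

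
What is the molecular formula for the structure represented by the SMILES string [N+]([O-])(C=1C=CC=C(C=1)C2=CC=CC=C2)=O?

C12H9NO2

Heavy atoms from the SMILES: 12 C, 1 N, 2 O.
Implicit hydrogens by atom environment:
  9 × C (aromatic): 1 H each → 9
  3 × C (aromatic): no H
  1 × N (charge +1): no H
  1 × O: no H
  1 × O (charge -1): no H
  Total hydrogens = 9.
Molecular formula: C12H9NO2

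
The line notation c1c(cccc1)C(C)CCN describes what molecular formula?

Heavy atoms from the SMILES: 10 C, 1 N.
Implicit hydrogens by atom environment:
  5 × C (aromatic): 1 H each → 5
  2 × C: 2 H each → 4
  1 × C: 3 H
  1 × C: 1 H
  1 × C (aromatic): no H
  1 × N: 2 H
  Total hydrogens = 15.
Molecular formula: C10H15N

C10H15N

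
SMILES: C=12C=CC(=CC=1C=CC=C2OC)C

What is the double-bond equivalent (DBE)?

Molecular formula from the SMILES: C12H12O.
DoU = (2C + 2 + N − H − X)/2 = (2·12 + 2 + 0 − 12 − 0)/2 = 14/2 = 7.
(Structurally: 2 ring(s) + 5 π bond(s) = 7.)

7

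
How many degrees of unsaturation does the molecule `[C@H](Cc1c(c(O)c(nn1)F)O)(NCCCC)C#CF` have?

6

Molecular formula from the SMILES: C12H15F2N3O2.
DoU = (2C + 2 + N − H − X)/2 = (2·12 + 2 + 3 − 15 − 2)/2 = 12/2 = 6.
(Structurally: 1 ring(s) + 5 π bond(s) = 6.)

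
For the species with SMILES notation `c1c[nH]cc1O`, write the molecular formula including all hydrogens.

C4H5NO

Heavy atoms from the SMILES: 4 C, 1 N, 1 O.
Implicit hydrogens by atom environment:
  3 × C (aromatic): 1 H each → 3
  1 × C (aromatic): no H
  1 × N (aromatic): 1 H
  1 × O: 1 H
  Total hydrogens = 5.
Molecular formula: C4H5NO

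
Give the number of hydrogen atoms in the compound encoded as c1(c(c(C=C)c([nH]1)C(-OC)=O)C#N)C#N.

7

Hydrogens are implicit in SMILES; fill each atom to its normal valence:
  4 × C (aromatic): no H
  3 × C: no H
  2 × N: no H
  2 × O: no H
  1 × C: 3 H
  1 × C: 2 H
  1 × C: 1 H
  1 × N (aromatic): 1 H
  Total hydrogens = 7.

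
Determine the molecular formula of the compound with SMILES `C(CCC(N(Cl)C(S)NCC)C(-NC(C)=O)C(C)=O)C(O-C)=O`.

C14H26ClN3O4S

Heavy atoms from the SMILES: 14 C, 1 Cl, 3 N, 4 O, 1 S.
Implicit hydrogens by atom environment:
  4 × C: 3 H each → 12
  4 × C: 2 H each → 8
  4 × O: no H
  3 × C: 1 H each → 3
  3 × C: no H
  2 × N: 1 H each → 2
  1 × Cl: no H
  1 × N: no H
  1 × S: 1 H
  Total hydrogens = 26.
Molecular formula: C14H26ClN3O4S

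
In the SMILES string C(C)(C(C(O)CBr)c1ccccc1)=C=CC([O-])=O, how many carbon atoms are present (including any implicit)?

14

The symbol for carbon appears 14 times in the SMILES. Lowercase c denotes aromatic carbon and counts toward C.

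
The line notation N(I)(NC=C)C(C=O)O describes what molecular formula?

C4H7IN2O2

Heavy atoms from the SMILES: 4 C, 1 I, 2 N, 2 O.
Implicit hydrogens by atom environment:
  3 × C: 1 H each → 3
  1 × C: 2 H
  1 × I: no H
  1 × N: 1 H
  1 × N: no H
  1 × O: 1 H
  1 × O: no H
  Total hydrogens = 7.
Molecular formula: C4H7IN2O2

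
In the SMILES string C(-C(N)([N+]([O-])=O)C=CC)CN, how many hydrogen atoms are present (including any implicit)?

13

Hydrogens are implicit in SMILES; fill each atom to its normal valence:
  2 × C: 2 H each → 4
  2 × C: 1 H each → 2
  2 × N: 2 H each → 4
  1 × C: 3 H
  1 × C: no H
  1 × N (charge +1): no H
  1 × O: no H
  1 × O (charge -1): no H
  Total hydrogens = 13.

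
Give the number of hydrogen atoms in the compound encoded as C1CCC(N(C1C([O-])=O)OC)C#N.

11

Hydrogens are implicit in SMILES; fill each atom to its normal valence:
  3 × C: 2 H each → 6
  2 × C: 1 H each → 2
  2 × C: no H
  2 × N: no H
  2 × O: no H
  1 × C: 3 H
  1 × O (charge -1): no H
  Total hydrogens = 11.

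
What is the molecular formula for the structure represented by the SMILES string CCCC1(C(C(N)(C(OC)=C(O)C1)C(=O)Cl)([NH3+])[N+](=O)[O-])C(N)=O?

C12H20ClN4O6+

Heavy atoms from the SMILES: 12 C, 1 Cl, 4 N, 6 O.
Implicit hydrogens by atom environment:
  7 × C: no H
  4 × O: no H
  3 × C: 2 H each → 6
  2 × C: 3 H each → 6
  2 × N: 2 H each → 4
  1 × Cl: no H
  1 × N (charge +1): 3 H
  1 × N (charge +1): no H
  1 × O: 1 H
  1 × O (charge -1): no H
  Total hydrogens = 20.
Net charge +1.
Molecular formula: C12H20ClN4O6+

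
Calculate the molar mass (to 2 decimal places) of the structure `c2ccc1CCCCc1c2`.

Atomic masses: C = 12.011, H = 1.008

132.21

Molecular formula: C10H12.
M = 10×12.011 + 12×1.008 = 132.21 g/mol.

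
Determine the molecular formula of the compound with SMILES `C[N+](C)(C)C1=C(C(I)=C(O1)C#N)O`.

Heavy atoms from the SMILES: 8 C, 1 I, 2 N, 2 O.
Implicit hydrogens by atom environment:
  4 × C (aromatic): no H
  3 × C: 3 H each → 9
  1 × C: no H
  1 × I: no H
  1 × N: no H
  1 × N (charge +1): no H
  1 × O: 1 H
  1 × O (aromatic): no H
  Total hydrogens = 10.
Net charge +1.
Molecular formula: C8H10IN2O2+

C8H10IN2O2+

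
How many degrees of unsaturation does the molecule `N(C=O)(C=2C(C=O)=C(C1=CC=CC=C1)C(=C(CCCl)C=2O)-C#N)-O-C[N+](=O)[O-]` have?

13

Molecular formula from the SMILES: C18H14ClN3O6.
DoU = (2C + 2 + N − H − X)/2 = (2·18 + 2 + 3 − 14 − 1)/2 = 26/2 = 13.
(Structurally: 2 ring(s) + 11 π bond(s) = 13.)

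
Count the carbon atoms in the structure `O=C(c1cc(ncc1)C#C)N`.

The symbol for carbon appears 8 times in the SMILES. Lowercase c denotes aromatic carbon and counts toward C.

8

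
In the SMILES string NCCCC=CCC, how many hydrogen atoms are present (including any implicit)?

Hydrogens are implicit in SMILES; fill each atom to its normal valence:
  4 × C: 2 H each → 8
  2 × C: 1 H each → 2
  1 × C: 3 H
  1 × N: 2 H
  Total hydrogens = 15.

15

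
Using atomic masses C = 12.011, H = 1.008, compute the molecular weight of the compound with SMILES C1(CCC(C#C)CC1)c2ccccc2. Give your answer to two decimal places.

Molecular formula: C14H16.
M = 14×12.011 + 16×1.008 = 184.28 g/mol.

184.28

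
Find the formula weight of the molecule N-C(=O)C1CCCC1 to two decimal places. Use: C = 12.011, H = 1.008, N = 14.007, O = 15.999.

113.16

Molecular formula: C6H11NO.
M = 6×12.011 + 11×1.008 + 1×14.007 + 1×15.999 = 113.16 g/mol.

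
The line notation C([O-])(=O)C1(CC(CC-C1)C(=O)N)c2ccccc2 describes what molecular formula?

Heavy atoms from the SMILES: 14 C, 1 N, 3 O.
Implicit hydrogens by atom environment:
  5 × C (aromatic): 1 H each → 5
  4 × C: 2 H each → 8
  3 × C: no H
  2 × O: no H
  1 × C: 1 H
  1 × C (aromatic): no H
  1 × N: 2 H
  1 × O (charge -1): no H
  Total hydrogens = 16.
Net charge -1.
Molecular formula: C14H16NO3-

C14H16NO3-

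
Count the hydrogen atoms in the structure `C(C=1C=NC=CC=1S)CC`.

11

Hydrogens are implicit in SMILES; fill each atom to its normal valence:
  3 × C (aromatic): 1 H each → 3
  2 × C: 2 H each → 4
  2 × C (aromatic): no H
  1 × C: 3 H
  1 × N (aromatic): no H
  1 × S: 1 H
  Total hydrogens = 11.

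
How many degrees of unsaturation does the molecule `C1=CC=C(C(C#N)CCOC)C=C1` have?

Molecular formula from the SMILES: C11H13NO.
DoU = (2C + 2 + N − H − X)/2 = (2·11 + 2 + 1 − 13 − 0)/2 = 12/2 = 6.
(Structurally: 1 ring(s) + 5 π bond(s) = 6.)

6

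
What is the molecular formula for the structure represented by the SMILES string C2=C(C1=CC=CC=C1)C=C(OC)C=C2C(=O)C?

C15H14O2

Heavy atoms from the SMILES: 15 C, 2 O.
Implicit hydrogens by atom environment:
  8 × C (aromatic): 1 H each → 8
  4 × C (aromatic): no H
  2 × C: 3 H each → 6
  2 × O: no H
  1 × C: no H
  Total hydrogens = 14.
Molecular formula: C15H14O2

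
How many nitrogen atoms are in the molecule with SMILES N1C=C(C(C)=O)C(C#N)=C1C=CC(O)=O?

2

The symbol for nitrogen appears 2 times in the SMILES.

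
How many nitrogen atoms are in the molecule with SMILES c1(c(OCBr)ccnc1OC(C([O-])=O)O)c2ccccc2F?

The symbol for nitrogen appears 1 time in the SMILES.

1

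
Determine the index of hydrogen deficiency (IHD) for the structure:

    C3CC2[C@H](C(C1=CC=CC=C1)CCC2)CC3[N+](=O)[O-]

7

Molecular formula from the SMILES: C16H21NO2.
DoU = (2C + 2 + N − H − X)/2 = (2·16 + 2 + 1 − 21 − 0)/2 = 14/2 = 7.
(Structurally: 3 ring(s) + 4 π bond(s) = 7.)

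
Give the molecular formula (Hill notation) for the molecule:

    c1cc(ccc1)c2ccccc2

C12H10

Heavy atoms from the SMILES: 12 C.
Implicit hydrogens by atom environment:
  10 × C (aromatic): 1 H each → 10
  2 × C (aromatic): no H
  Total hydrogens = 10.
Molecular formula: C12H10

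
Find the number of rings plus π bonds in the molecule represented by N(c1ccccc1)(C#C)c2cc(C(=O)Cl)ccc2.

11

Molecular formula from the SMILES: C15H10ClNO.
DoU = (2C + 2 + N − H − X)/2 = (2·15 + 2 + 1 − 10 − 1)/2 = 22/2 = 11.
(Structurally: 2 ring(s) + 9 π bond(s) = 11.)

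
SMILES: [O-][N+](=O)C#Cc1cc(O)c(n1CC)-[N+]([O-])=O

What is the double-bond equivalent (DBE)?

Molecular formula from the SMILES: C8H7N3O5.
DoU = (2C + 2 + N − H − X)/2 = (2·8 + 2 + 3 − 7 − 0)/2 = 14/2 = 7.
(Structurally: 1 ring(s) + 6 π bond(s) = 7.)

7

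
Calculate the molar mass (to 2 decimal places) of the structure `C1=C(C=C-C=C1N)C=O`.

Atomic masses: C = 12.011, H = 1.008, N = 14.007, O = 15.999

Molecular formula: C7H7NO.
M = 7×12.011 + 7×1.008 + 1×14.007 + 1×15.999 = 121.14 g/mol.

121.14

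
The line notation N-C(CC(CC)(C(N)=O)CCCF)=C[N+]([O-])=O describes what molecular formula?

C10H18FN3O3

Heavy atoms from the SMILES: 10 C, 1 F, 3 N, 3 O.
Implicit hydrogens by atom environment:
  5 × C: 2 H each → 10
  3 × C: no H
  2 × N: 2 H each → 4
  2 × O: no H
  1 × C: 3 H
  1 × C: 1 H
  1 × F: no H
  1 × N (charge +1): no H
  1 × O (charge -1): no H
  Total hydrogens = 18.
Molecular formula: C10H18FN3O3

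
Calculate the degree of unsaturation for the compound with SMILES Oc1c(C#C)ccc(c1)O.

Molecular formula from the SMILES: C8H6O2.
DoU = (2C + 2 + N − H − X)/2 = (2·8 + 2 + 0 − 6 − 0)/2 = 12/2 = 6.
(Structurally: 1 ring(s) + 5 π bond(s) = 6.)

6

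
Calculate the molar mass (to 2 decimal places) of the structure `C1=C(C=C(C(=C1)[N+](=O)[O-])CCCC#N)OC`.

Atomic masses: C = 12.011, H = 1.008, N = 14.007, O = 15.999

220.23

Molecular formula: C11H12N2O3.
M = 11×12.011 + 12×1.008 + 2×14.007 + 3×15.999 = 220.23 g/mol.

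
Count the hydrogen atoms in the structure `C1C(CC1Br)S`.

7

Hydrogens are implicit in SMILES; fill each atom to its normal valence:
  2 × C: 2 H each → 4
  2 × C: 1 H each → 2
  1 × Br: no H
  1 × S: 1 H
  Total hydrogens = 7.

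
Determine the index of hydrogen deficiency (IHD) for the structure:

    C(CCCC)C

0

Molecular formula from the SMILES: C6H14.
DoU = (2C + 2 + N − H − X)/2 = (2·6 + 2 + 0 − 14 − 0)/2 = 0/2 = 0.
(Structurally: 0 ring(s) + 0 π bond(s) = 0.)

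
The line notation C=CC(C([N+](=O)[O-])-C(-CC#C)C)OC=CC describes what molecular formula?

Heavy atoms from the SMILES: 12 C, 1 N, 3 O.
Implicit hydrogens by atom environment:
  7 × C: 1 H each → 7
  2 × C: 3 H each → 6
  2 × C: 2 H each → 4
  2 × O: no H
  1 × C: no H
  1 × N (charge +1): no H
  1 × O (charge -1): no H
  Total hydrogens = 17.
Molecular formula: C12H17NO3

C12H17NO3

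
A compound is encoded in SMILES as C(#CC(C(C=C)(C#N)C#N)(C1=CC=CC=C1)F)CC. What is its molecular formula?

C16H13FN2

Heavy atoms from the SMILES: 16 C, 1 F, 2 N.
Implicit hydrogens by atom environment:
  6 × C: no H
  5 × C (aromatic): 1 H each → 5
  2 × C: 2 H each → 4
  2 × N: no H
  1 × C: 3 H
  1 × C: 1 H
  1 × C (aromatic): no H
  1 × F: no H
  Total hydrogens = 13.
Molecular formula: C16H13FN2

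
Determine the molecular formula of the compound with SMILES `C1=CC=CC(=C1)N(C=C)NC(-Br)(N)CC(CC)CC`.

C15H24BrN3

Heavy atoms from the SMILES: 1 Br, 15 C, 3 N.
Implicit hydrogens by atom environment:
  5 × C (aromatic): 1 H each → 5
  4 × C: 2 H each → 8
  2 × C: 3 H each → 6
  2 × C: 1 H each → 2
  1 × Br: no H
  1 × C: no H
  1 × C (aromatic): no H
  1 × N: 2 H
  1 × N: 1 H
  1 × N: no H
  Total hydrogens = 24.
Molecular formula: C15H24BrN3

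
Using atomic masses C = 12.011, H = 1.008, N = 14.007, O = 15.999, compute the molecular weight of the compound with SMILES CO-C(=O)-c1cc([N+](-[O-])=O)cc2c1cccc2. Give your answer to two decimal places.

Molecular formula: C12H9NO4.
M = 12×12.011 + 9×1.008 + 1×14.007 + 4×15.999 = 231.21 g/mol.

231.21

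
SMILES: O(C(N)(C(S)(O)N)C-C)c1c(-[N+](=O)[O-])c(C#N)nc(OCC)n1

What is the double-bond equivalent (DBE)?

Molecular formula from the SMILES: C11H16N6O5S.
DoU = (2C + 2 + N − H − X)/2 = (2·11 + 2 + 6 − 16 − 0)/2 = 14/2 = 7.
(Structurally: 1 ring(s) + 6 π bond(s) = 7.)

7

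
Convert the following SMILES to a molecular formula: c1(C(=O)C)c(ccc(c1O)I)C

C9H9IO2

Heavy atoms from the SMILES: 9 C, 1 I, 2 O.
Implicit hydrogens by atom environment:
  4 × C (aromatic): no H
  2 × C: 3 H each → 6
  2 × C (aromatic): 1 H each → 2
  1 × C: no H
  1 × I: no H
  1 × O: 1 H
  1 × O: no H
  Total hydrogens = 9.
Molecular formula: C9H9IO2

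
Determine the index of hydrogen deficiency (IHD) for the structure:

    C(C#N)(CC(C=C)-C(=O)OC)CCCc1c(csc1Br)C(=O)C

Molecular formula from the SMILES: C17H20BrNO3S.
DoU = (2C + 2 + N − H − X)/2 = (2·17 + 2 + 1 − 20 − 1)/2 = 16/2 = 8.
(Structurally: 1 ring(s) + 7 π bond(s) = 8.)

8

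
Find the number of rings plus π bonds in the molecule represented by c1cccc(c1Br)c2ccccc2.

8

Molecular formula from the SMILES: C12H9Br.
DoU = (2C + 2 + N − H − X)/2 = (2·12 + 2 + 0 − 9 − 1)/2 = 16/2 = 8.
(Structurally: 2 ring(s) + 6 π bond(s) = 8.)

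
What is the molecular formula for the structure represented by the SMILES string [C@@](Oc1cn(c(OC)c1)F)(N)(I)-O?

Heavy atoms from the SMILES: 6 C, 1 F, 1 I, 2 N, 3 O.
Implicit hydrogens by atom environment:
  2 × C (aromatic): 1 H each → 2
  2 × C (aromatic): no H
  2 × O: no H
  1 × C: 3 H
  1 × C: no H
  1 × F: no H
  1 × I: no H
  1 × N: 2 H
  1 × N (aromatic): no H
  1 × O: 1 H
  Total hydrogens = 8.
Molecular formula: C6H8FIN2O3

C6H8FIN2O3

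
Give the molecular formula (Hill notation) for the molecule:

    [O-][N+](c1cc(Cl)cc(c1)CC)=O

Heavy atoms from the SMILES: 8 C, 1 Cl, 1 N, 2 O.
Implicit hydrogens by atom environment:
  3 × C (aromatic): 1 H each → 3
  3 × C (aromatic): no H
  1 × C: 3 H
  1 × C: 2 H
  1 × Cl: no H
  1 × N (charge +1): no H
  1 × O: no H
  1 × O (charge -1): no H
  Total hydrogens = 8.
Molecular formula: C8H8ClNO2

C8H8ClNO2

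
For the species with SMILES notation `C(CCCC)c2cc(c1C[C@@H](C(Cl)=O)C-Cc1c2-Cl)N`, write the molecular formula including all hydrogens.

Heavy atoms from the SMILES: 16 C, 2 Cl, 1 N, 1 O.
Implicit hydrogens by atom environment:
  7 × C: 2 H each → 14
  5 × C (aromatic): no H
  2 × Cl: no H
  1 × C: 3 H
  1 × C (aromatic): 1 H
  1 × C: 1 H
  1 × C: no H
  1 × N: 2 H
  1 × O: no H
  Total hydrogens = 21.
Molecular formula: C16H21Cl2NO

C16H21Cl2NO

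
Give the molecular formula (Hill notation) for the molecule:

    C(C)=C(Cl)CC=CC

C7H11Cl

Heavy atoms from the SMILES: 7 C, 1 Cl.
Implicit hydrogens by atom environment:
  3 × C: 1 H each → 3
  2 × C: 3 H each → 6
  1 × C: 2 H
  1 × C: no H
  1 × Cl: no H
  Total hydrogens = 11.
Molecular formula: C7H11Cl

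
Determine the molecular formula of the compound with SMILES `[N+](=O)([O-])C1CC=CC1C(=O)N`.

C6H8N2O3

Heavy atoms from the SMILES: 6 C, 2 N, 3 O.
Implicit hydrogens by atom environment:
  4 × C: 1 H each → 4
  2 × O: no H
  1 × C: 2 H
  1 × C: no H
  1 × N: 2 H
  1 × N (charge +1): no H
  1 × O (charge -1): no H
  Total hydrogens = 8.
Molecular formula: C6H8N2O3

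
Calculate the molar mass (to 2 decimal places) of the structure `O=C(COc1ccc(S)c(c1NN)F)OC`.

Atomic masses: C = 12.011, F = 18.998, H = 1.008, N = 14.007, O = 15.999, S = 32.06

Molecular formula: C9H11FN2O3S.
M = 9×12.011 + 1×18.998 + 11×1.008 + 2×14.007 + 3×15.999 + 1×32.06 = 246.26 g/mol.

246.26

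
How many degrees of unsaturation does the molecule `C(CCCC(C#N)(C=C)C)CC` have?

Molecular formula from the SMILES: C11H19N.
DoU = (2C + 2 + N − H − X)/2 = (2·11 + 2 + 1 − 19 − 0)/2 = 6/2 = 3.
(Structurally: 0 ring(s) + 3 π bond(s) = 3.)

3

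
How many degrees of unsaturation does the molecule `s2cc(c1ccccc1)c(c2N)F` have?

7

Molecular formula from the SMILES: C10H8FNS.
DoU = (2C + 2 + N − H − X)/2 = (2·10 + 2 + 1 − 8 − 1)/2 = 14/2 = 7.
(Structurally: 2 ring(s) + 5 π bond(s) = 7.)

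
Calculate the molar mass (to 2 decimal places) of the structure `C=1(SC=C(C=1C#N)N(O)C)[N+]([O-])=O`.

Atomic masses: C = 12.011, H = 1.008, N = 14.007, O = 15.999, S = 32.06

Molecular formula: C6H5N3O3S.
M = 6×12.011 + 5×1.008 + 3×14.007 + 3×15.999 + 1×32.06 = 199.18 g/mol.

199.18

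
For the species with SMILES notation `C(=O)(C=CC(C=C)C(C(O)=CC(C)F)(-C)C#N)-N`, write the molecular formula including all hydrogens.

C13H17FN2O2

Heavy atoms from the SMILES: 13 C, 1 F, 2 N, 2 O.
Implicit hydrogens by atom environment:
  6 × C: 1 H each → 6
  4 × C: no H
  2 × C: 3 H each → 6
  1 × C: 2 H
  1 × F: no H
  1 × N: 2 H
  1 × N: no H
  1 × O: 1 H
  1 × O: no H
  Total hydrogens = 17.
Molecular formula: C13H17FN2O2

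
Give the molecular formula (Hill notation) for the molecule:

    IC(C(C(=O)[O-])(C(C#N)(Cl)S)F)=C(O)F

C6H2ClF2INO3S-

Heavy atoms from the SMILES: 6 C, 1 Cl, 2 F, 1 I, 1 N, 3 O, 1 S.
Implicit hydrogens by atom environment:
  6 × C: no H
  2 × F: no H
  1 × Cl: no H
  1 × I: no H
  1 × N: no H
  1 × O: 1 H
  1 × O: no H
  1 × O (charge -1): no H
  1 × S: 1 H
  Total hydrogens = 2.
Net charge -1.
Molecular formula: C6H2ClF2INO3S-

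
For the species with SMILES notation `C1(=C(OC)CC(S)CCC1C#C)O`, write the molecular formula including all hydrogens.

C10H14O2S

Heavy atoms from the SMILES: 10 C, 2 O, 1 S.
Implicit hydrogens by atom environment:
  3 × C: 2 H each → 6
  3 × C: 1 H each → 3
  3 × C: no H
  1 × C: 3 H
  1 × O: 1 H
  1 × O: no H
  1 × S: 1 H
  Total hydrogens = 14.
Molecular formula: C10H14O2S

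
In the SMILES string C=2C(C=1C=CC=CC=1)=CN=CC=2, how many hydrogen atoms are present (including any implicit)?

Hydrogens are implicit in SMILES; fill each atom to its normal valence:
  9 × C (aromatic): 1 H each → 9
  2 × C (aromatic): no H
  1 × N (aromatic): no H
  Total hydrogens = 9.

9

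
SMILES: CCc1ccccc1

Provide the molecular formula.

Heavy atoms from the SMILES: 8 C.
Implicit hydrogens by atom environment:
  5 × C (aromatic): 1 H each → 5
  1 × C: 3 H
  1 × C: 2 H
  1 × C (aromatic): no H
  Total hydrogens = 10.
Molecular formula: C8H10

C8H10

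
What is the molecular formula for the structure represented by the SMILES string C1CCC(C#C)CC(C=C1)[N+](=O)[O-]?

C10H13NO2

Heavy atoms from the SMILES: 10 C, 1 N, 2 O.
Implicit hydrogens by atom environment:
  5 × C: 1 H each → 5
  4 × C: 2 H each → 8
  1 × C: no H
  1 × N (charge +1): no H
  1 × O: no H
  1 × O (charge -1): no H
  Total hydrogens = 13.
Molecular formula: C10H13NO2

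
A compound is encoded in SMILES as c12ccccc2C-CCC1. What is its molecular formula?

Heavy atoms from the SMILES: 10 C.
Implicit hydrogens by atom environment:
  4 × C: 2 H each → 8
  4 × C (aromatic): 1 H each → 4
  2 × C (aromatic): no H
  Total hydrogens = 12.
Molecular formula: C10H12

C10H12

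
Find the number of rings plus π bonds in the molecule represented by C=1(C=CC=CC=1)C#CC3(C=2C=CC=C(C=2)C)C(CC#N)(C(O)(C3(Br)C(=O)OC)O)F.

14

Molecular formula from the SMILES: C23H19BrFNO4.
DoU = (2C + 2 + N − H − X)/2 = (2·23 + 2 + 1 − 19 − 2)/2 = 28/2 = 14.
(Structurally: 3 ring(s) + 11 π bond(s) = 14.)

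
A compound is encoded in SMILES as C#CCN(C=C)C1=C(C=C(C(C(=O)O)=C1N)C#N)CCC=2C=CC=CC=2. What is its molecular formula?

C21H19N3O2

Heavy atoms from the SMILES: 21 C, 3 N, 2 O.
Implicit hydrogens by atom environment:
  6 × C (aromatic): 1 H each → 6
  6 × C (aromatic): no H
  4 × C: 2 H each → 8
  3 × C: no H
  2 × C: 1 H each → 2
  2 × N: no H
  1 × N: 2 H
  1 × O: 1 H
  1 × O: no H
  Total hydrogens = 19.
Molecular formula: C21H19N3O2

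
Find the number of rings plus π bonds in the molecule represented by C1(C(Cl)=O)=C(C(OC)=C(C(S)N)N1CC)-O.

Molecular formula from the SMILES: C9H13ClN2O3S.
DoU = (2C + 2 + N − H − X)/2 = (2·9 + 2 + 2 − 13 − 1)/2 = 8/2 = 4.
(Structurally: 1 ring(s) + 3 π bond(s) = 4.)

4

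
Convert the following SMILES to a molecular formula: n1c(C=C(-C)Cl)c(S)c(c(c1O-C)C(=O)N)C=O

C11H11ClN2O3S

Heavy atoms from the SMILES: 11 C, 1 Cl, 2 N, 3 O, 1 S.
Implicit hydrogens by atom environment:
  5 × C (aromatic): no H
  3 × O: no H
  2 × C: 3 H each → 6
  2 × C: 1 H each → 2
  2 × C: no H
  1 × Cl: no H
  1 × N: 2 H
  1 × N (aromatic): no H
  1 × S: 1 H
  Total hydrogens = 11.
Molecular formula: C11H11ClN2O3S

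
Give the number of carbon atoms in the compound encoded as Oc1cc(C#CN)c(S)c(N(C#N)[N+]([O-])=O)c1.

9

The symbol for carbon appears 9 times in the SMILES. Lowercase c denotes aromatic carbon and counts toward C.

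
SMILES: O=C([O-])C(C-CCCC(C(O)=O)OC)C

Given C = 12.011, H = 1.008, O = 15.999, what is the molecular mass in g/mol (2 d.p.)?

Molecular formula: C10H17O5-.
M = 10×12.011 + 17×1.008 + 5×15.999 = 217.24 g/mol.

217.24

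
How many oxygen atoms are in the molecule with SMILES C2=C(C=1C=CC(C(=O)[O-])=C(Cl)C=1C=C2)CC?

2

The symbol for oxygen appears 2 times in the SMILES.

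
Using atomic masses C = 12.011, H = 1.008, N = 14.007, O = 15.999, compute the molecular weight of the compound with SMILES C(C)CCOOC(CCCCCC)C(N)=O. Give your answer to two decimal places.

231.34

Molecular formula: C12H25NO3.
M = 12×12.011 + 25×1.008 + 1×14.007 + 3×15.999 = 231.34 g/mol.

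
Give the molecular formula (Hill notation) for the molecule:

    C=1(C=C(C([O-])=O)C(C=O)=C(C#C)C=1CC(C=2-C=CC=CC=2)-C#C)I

Heavy atoms from the SMILES: 20 C, 1 I, 3 O.
Implicit hydrogens by atom environment:
  6 × C (aromatic): 1 H each → 6
  6 × C (aromatic): no H
  4 × C: 1 H each → 4
  3 × C: no H
  2 × O: no H
  1 × C: 2 H
  1 × I: no H
  1 × O (charge -1): no H
  Total hydrogens = 12.
Net charge -1.
Molecular formula: C20H12IO3-

C20H12IO3-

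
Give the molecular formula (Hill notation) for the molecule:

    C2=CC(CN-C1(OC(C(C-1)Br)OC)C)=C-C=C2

Heavy atoms from the SMILES: 1 Br, 13 C, 1 N, 2 O.
Implicit hydrogens by atom environment:
  5 × C (aromatic): 1 H each → 5
  2 × C: 3 H each → 6
  2 × C: 2 H each → 4
  2 × C: 1 H each → 2
  2 × O: no H
  1 × Br: no H
  1 × C: no H
  1 × C (aromatic): no H
  1 × N: 1 H
  Total hydrogens = 18.
Molecular formula: C13H18BrNO2

C13H18BrNO2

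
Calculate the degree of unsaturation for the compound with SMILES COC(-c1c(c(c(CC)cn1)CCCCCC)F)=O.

Molecular formula from the SMILES: C15H22FNO2.
DoU = (2C + 2 + N − H − X)/2 = (2·15 + 2 + 1 − 22 − 1)/2 = 10/2 = 5.
(Structurally: 1 ring(s) + 4 π bond(s) = 5.)

5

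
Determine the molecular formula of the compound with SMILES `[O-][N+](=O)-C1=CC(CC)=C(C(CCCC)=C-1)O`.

C12H17NO3

Heavy atoms from the SMILES: 12 C, 1 N, 3 O.
Implicit hydrogens by atom environment:
  4 × C: 2 H each → 8
  4 × C (aromatic): no H
  2 × C: 3 H each → 6
  2 × C (aromatic): 1 H each → 2
  1 × N (charge +1): no H
  1 × O: 1 H
  1 × O: no H
  1 × O (charge -1): no H
  Total hydrogens = 17.
Molecular formula: C12H17NO3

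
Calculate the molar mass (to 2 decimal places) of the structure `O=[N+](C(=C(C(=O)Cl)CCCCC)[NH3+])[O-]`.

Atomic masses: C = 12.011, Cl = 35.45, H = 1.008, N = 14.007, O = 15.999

Molecular formula: C8H14ClN2O3+.
M = 8×12.011 + 1×35.45 + 14×1.008 + 2×14.007 + 3×15.999 = 221.66 g/mol.

221.66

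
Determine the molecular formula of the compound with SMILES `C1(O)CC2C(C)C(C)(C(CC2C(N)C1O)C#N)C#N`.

C14H21N3O2

Heavy atoms from the SMILES: 14 C, 3 N, 2 O.
Implicit hydrogens by atom environment:
  7 × C: 1 H each → 7
  3 × C: no H
  2 × C: 3 H each → 6
  2 × C: 2 H each → 4
  2 × N: no H
  2 × O: 1 H each → 2
  1 × N: 2 H
  Total hydrogens = 21.
Molecular formula: C14H21N3O2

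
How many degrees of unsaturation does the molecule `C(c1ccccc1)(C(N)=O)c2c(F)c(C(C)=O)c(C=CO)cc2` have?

11

Molecular formula from the SMILES: C18H16FNO3.
DoU = (2C + 2 + N − H − X)/2 = (2·18 + 2 + 1 − 16 − 1)/2 = 22/2 = 11.
(Structurally: 2 ring(s) + 9 π bond(s) = 11.)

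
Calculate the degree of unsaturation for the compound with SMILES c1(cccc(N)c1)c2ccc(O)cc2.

8

Molecular formula from the SMILES: C12H11NO.
DoU = (2C + 2 + N − H − X)/2 = (2·12 + 2 + 1 − 11 − 0)/2 = 16/2 = 8.
(Structurally: 2 ring(s) + 6 π bond(s) = 8.)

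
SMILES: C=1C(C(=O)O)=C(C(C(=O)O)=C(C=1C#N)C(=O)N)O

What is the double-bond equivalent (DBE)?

9

Molecular formula from the SMILES: C10H6N2O6.
DoU = (2C + 2 + N − H − X)/2 = (2·10 + 2 + 2 − 6 − 0)/2 = 18/2 = 9.
(Structurally: 1 ring(s) + 8 π bond(s) = 9.)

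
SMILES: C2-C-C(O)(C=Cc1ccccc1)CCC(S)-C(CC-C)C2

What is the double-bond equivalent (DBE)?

6

Molecular formula from the SMILES: C19H28OS.
DoU = (2C + 2 + N − H − X)/2 = (2·19 + 2 + 0 − 28 − 0)/2 = 12/2 = 6.
(Structurally: 2 ring(s) + 4 π bond(s) = 6.)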